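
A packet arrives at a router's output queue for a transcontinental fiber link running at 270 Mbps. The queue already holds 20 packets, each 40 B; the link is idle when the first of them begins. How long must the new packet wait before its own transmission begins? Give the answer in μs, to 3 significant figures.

23.7 μs

Each queued packet: L/R = 320/270000000 = 1.18519 μs.
20 queued → 23.7037 μs.
Queuing delay = 23.7 μs.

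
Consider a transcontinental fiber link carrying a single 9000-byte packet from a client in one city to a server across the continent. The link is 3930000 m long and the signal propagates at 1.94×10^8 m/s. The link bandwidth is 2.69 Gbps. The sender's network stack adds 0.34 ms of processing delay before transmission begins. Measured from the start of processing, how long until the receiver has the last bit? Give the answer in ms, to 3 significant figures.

20.6 ms

L = 9000 × 8 = 72000 bits.
Transmission delay = L/R = 72000 / 2690000000 = 0.0267658 ms.
Propagation delay = d/s = 3930000 m / 194000000 m/s = 20.2577 ms.
Plus processing delay 0.34 ms = 0.34 ms.
Total = 20.6 ms.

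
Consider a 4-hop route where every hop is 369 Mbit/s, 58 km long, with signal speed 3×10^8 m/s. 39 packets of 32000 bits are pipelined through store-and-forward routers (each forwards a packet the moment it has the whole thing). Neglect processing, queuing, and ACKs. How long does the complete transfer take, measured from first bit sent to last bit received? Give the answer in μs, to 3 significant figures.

4420 μs

Per-hop transmission t_tx = L/R = 32000/369000000 = 86.7209 μs.
Per-hop propagation t_prop = 58000/300000000 = 193.333 μs.
Pipeline fill: first packet needs 4·t_tx to clear all hops; remaining 38 packets each add one t_tx.
Total = (4+39-1)·t_tx + 4·t_prop = 42·86.7209 + 4·193.333 = 4420 μs.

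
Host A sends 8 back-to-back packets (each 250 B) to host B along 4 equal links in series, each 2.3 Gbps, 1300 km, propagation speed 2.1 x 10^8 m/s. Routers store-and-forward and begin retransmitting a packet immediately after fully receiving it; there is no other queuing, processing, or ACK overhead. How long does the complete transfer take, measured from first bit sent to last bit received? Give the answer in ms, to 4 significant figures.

24.77 ms

Per-hop transmission t_tx = L/R = 2000/2300000000 = 0.000869565 ms.
Per-hop propagation t_prop = 1300000/210000000 = 6.19048 ms.
Pipeline fill: first packet needs 4·t_tx to clear all hops; remaining 7 packets each add one t_tx.
Total = (4+8-1)·t_tx + 4·t_prop = 11·0.000869565 + 4·6.19048 = 24.77 ms.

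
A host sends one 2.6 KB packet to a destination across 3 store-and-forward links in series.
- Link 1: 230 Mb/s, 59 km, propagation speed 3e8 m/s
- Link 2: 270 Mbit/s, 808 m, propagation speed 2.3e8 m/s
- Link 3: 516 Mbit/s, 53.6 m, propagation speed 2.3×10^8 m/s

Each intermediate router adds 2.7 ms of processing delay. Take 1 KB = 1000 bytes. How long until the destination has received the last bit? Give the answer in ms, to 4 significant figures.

L = 20800 bits.
Transmission delays (L/R per hop): 0.0904348, 0.077037, 0.0403101 ms; sum = 0.207782 ms.
Propagation delays (d/s per hop): 0.196667, 0.00351304, 0.000233043 ms; sum = 0.200413 ms.
Processing at 2 router(s): 2 × 2.7 ms = 5.4 ms.
End-to-end = 5.808 ms.

5.808 ms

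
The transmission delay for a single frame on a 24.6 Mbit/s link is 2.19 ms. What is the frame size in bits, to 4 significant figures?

L = R × t_tx = 24600000 b/s × 0.00219 s = 53874 bits.

53870 bits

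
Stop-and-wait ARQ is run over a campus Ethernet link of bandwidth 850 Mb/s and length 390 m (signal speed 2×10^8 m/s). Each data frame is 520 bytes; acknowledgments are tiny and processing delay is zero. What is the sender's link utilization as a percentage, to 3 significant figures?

55.7 %

t_tx = L/R = 4160/850000000 = 4.89412e-06 s.
t_prop = 390/200000000 = 1.95e-06 s; RTT = 3.9e-06 s.
Cycle = t_tx + RTT = 8.79412e-06 s.
Utilization = t_tx / cycle = 4.89412e-06/8.79412e-06 = 55.7 %.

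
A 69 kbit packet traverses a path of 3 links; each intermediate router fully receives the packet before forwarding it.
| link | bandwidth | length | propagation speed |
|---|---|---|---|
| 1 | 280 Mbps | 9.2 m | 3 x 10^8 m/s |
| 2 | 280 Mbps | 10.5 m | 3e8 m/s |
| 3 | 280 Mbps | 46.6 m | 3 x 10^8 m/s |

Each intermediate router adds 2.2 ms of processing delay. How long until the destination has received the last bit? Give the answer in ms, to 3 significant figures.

L = 69000 bits.
Transmission delay per hop = L/R = 69000/280000000 = 0.246429 ms; 3 hops → 0.739286 ms.
Propagation delays (d/s per hop): 3.06667e-05, 3.5e-05, 0.000155333 ms; sum = 0.000221 ms.
Processing at 2 router(s): 2 × 2.2 ms = 4.4 ms.
End-to-end = 5.14 ms.

5.14 ms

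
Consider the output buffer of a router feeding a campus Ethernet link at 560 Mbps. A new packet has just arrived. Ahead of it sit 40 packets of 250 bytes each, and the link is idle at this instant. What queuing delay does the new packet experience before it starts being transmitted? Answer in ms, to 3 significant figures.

0.143 ms

Each queued packet: L/R = 2000/560000000 = 0.00357143 ms.
40 queued → 0.142857 ms.
Queuing delay = 0.143 ms.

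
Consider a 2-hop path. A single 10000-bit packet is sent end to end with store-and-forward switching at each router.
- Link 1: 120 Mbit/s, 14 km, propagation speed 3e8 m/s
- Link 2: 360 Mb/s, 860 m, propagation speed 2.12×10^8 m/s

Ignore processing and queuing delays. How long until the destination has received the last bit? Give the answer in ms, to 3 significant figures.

0.162 ms

Transmission delays (L/R per hop): 0.0833333, 0.0277778 ms; sum = 0.111111 ms.
Propagation delays (d/s per hop): 0.0466667, 0.0040566 ms; sum = 0.0507233 ms.
End-to-end = 0.162 ms.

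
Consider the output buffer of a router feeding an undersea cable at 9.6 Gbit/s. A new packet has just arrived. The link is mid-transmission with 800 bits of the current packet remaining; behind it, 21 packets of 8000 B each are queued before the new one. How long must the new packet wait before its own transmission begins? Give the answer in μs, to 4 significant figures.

140.1 μs

Each queued packet: L/R = 64000/9600000000 = 6.66667 μs.
21 queued → 140 μs.
Plus remaining 800 bits of current packet: 0.0833333 μs.
Queuing delay = 140.1 μs.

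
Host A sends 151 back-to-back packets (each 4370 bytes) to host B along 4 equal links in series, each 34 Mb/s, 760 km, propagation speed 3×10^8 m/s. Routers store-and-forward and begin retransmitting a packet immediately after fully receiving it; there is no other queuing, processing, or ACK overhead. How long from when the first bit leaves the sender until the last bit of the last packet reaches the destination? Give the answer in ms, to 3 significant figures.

Per-hop transmission t_tx = L/R = 34960/34000000 = 1.02824 ms.
Per-hop propagation t_prop = 760000/300000000 = 2.53333 ms.
Pipeline fill: first packet needs 4·t_tx to clear all hops; remaining 150 packets each add one t_tx.
Total = (4+151-1)·t_tx + 4·t_prop = 154·1.02824 + 4·2.53333 = 168 ms.

168 ms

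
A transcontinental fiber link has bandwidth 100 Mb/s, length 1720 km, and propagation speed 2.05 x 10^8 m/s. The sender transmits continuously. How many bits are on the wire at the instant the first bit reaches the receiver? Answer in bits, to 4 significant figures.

Propagation delay = 1720000 / 2.05e+08 = 0.00839024 s.
BDP = R × t_prop = 100000000 × 0.00839024 = 839024 bits.

839000 bits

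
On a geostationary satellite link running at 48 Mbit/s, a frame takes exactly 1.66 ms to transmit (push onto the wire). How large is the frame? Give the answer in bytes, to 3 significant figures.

9960 bytes

L = R × t_tx = 48000000 b/s × 0.00166 s = 79680 bits.
In bytes: 79680 / 8 = 9960 bytes.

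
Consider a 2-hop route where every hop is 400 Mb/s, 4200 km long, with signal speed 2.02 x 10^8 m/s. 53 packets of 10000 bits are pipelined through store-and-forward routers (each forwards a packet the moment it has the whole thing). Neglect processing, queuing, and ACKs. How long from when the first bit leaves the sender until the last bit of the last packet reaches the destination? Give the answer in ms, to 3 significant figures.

42.9 ms

Per-hop transmission t_tx = L/R = 10000/400000000 = 0.025 ms.
Per-hop propagation t_prop = 4200000/202000000 = 20.7921 ms.
Pipeline fill: first packet needs 2·t_tx to clear all hops; remaining 52 packets each add one t_tx.
Total = (2+53-1)·t_tx + 2·t_prop = 54·0.025 + 2·20.7921 = 42.9 ms.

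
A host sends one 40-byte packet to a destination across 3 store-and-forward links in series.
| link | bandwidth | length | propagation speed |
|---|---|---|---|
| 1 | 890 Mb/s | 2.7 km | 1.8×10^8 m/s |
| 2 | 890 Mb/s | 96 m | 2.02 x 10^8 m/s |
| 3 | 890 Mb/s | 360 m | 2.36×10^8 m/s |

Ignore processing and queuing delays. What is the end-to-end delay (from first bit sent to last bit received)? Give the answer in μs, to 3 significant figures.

L = 40 × 8 = 320 bits.
Transmission delay per hop = L/R = 320/890000000 = 0.359551 μs; 3 hops → 1.07865 μs.
Propagation delays (d/s per hop): 15, 0.475248, 1.52542 μs; sum = 17.0007 μs.
End-to-end = 18.1 μs.

18.1 μs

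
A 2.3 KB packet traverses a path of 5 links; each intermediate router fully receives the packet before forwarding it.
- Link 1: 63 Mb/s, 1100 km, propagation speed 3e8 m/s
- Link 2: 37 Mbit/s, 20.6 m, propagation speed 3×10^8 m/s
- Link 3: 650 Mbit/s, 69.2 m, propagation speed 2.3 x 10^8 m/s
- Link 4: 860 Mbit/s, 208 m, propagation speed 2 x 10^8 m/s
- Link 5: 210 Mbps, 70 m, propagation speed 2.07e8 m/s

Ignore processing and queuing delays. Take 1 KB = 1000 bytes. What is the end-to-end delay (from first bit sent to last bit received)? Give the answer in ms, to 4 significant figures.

4.595 ms

L = 18400 bits.
Transmission delays (L/R per hop): 0.292063, 0.497297, 0.0283077, 0.0213953, 0.087619 ms; sum = 0.926683 ms.
Propagation delays (d/s per hop): 3.66667, 6.86667e-05, 0.00030087, 0.00104, 0.000338164 ms; sum = 3.66841 ms.
End-to-end = 4.595 ms.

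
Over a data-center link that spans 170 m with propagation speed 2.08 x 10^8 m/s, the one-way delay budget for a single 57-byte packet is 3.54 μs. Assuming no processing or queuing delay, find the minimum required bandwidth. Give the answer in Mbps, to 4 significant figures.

L = 456 bits.
Propagation delay = 170 / 208000000 = 0.817308 μs.
Transmission budget = 3.54 − 0.817308 = 2.72269 μs.
R ≥ L / t_tx = 456 bits / 2.72269e-06 s = 167.5 Mbps.

167.5 Mbps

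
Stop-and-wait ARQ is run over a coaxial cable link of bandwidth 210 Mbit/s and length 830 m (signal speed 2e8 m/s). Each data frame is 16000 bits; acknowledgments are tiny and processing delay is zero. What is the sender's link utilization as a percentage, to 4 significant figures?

t_tx = L/R = 16000/210000000 = 7.61905e-05 s.
t_prop = 830/200000000 = 4.15e-06 s; RTT = 8.3e-06 s.
Cycle = t_tx + RTT = 8.44905e-05 s.
Utilization = t_tx / cycle = 7.61905e-05/8.44905e-05 = 90.18 %.

90.18 %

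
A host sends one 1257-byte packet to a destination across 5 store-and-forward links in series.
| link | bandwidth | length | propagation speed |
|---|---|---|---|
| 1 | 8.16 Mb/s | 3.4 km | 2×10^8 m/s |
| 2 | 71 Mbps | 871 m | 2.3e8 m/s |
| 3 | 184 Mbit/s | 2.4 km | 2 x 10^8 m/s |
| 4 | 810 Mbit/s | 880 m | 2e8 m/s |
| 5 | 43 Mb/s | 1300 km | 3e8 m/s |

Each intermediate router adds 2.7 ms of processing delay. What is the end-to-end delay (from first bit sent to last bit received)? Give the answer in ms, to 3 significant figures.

16.8 ms

L = 1257 × 8 = 10056 bits.
Transmission delays (L/R per hop): 1.23235, 0.141634, 0.0546522, 0.0124148, 0.23386 ms; sum = 1.67491 ms.
Propagation delays (d/s per hop): 0.017, 0.00378696, 0.012, 0.0044, 4.33333 ms; sum = 4.37052 ms.
Processing at 4 router(s): 4 × 2.7 ms = 10.8 ms.
End-to-end = 16.8 ms.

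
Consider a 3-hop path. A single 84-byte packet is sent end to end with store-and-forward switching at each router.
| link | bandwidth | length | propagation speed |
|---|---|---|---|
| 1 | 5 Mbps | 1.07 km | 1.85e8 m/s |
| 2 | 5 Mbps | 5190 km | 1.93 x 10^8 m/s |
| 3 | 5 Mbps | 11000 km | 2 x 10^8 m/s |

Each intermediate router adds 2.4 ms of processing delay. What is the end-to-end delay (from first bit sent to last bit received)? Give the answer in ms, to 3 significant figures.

87.1 ms

L = 84 × 8 = 672 bits.
Transmission delay per hop = L/R = 672/5000000 = 0.1344 ms; 3 hops → 0.4032 ms.
Propagation delays (d/s per hop): 0.00578378, 26.8912, 55 ms; sum = 81.897 ms.
Processing at 2 router(s): 2 × 2.4 ms = 4.8 ms.
End-to-end = 87.1 ms.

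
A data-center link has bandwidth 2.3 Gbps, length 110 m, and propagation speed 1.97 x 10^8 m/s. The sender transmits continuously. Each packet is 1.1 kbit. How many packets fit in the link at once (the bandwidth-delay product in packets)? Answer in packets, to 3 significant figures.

1.17 packets

Propagation delay = 110 / 197000000 = 5.58376e-07 s.
BDP = R × t_prop = 2300000000 × 5.58376e-07 = 1284.26 bits.
In packets of 1100 bits: 1.17 packets.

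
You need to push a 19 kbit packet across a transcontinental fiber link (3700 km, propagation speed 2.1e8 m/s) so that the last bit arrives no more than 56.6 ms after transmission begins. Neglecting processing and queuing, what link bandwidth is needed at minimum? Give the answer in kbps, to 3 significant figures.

Propagation delay = 3700000 / 210000000 = 17.619 ms.
Transmission budget = 56.6 − 17.619 = 38.981 ms.
R ≥ L / t_tx = 19000 bits / 0.038981 s = 487 kbps.

487 kbps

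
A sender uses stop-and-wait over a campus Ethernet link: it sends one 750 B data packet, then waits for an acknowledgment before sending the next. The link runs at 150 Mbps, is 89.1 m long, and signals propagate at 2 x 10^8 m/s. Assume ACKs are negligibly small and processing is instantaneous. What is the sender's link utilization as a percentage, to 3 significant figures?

t_tx = L/R = 6000/150000000 = 4e-05 s.
t_prop = 89.1/200000000 = 4.455e-07 s; RTT = 8.91e-07 s.
Cycle = t_tx + RTT = 4.0891e-05 s.
Utilization = t_tx / cycle = 4e-05/4.0891e-05 = 97.8 %.

97.8 %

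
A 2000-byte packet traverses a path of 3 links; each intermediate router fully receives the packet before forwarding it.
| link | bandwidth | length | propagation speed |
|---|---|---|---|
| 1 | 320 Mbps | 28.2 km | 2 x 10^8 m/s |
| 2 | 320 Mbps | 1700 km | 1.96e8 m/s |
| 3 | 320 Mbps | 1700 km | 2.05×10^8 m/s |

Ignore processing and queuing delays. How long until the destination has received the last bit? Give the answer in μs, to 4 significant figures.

L = 2000 × 8 = 16000 bits.
Transmission delay per hop = L/R = 16000/320000000 = 50 μs; 3 hops → 150 μs.
Propagation delays (d/s per hop): 141, 8673.47, 8292.68 μs; sum = 17107.2 μs.
End-to-end = 17260 μs.

17260 μs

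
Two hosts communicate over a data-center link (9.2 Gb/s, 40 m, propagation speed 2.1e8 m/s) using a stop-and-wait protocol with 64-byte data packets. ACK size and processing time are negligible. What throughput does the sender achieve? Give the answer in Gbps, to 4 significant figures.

1.173 Gbps

t_tx = L/R = 512/9200000000 = 5.56522e-08 s.
t_prop = 40/210000000 = 1.90476e-07 s; RTT = 3.80952e-07 s.
Cycle = t_tx + RTT = 4.36605e-07 s.
Throughput = L / cycle = 512 / 4.36605e-07 = 1.173 Gbps.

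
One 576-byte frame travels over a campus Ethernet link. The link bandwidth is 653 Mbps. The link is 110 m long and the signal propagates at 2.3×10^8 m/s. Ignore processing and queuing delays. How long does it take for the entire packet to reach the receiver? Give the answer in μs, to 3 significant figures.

L = 576 × 8 = 4608 bits.
Transmission delay = L/R = 4608 / 653000000 = 7.05666 μs.
Propagation delay = d/s = 110 m / 2.3e+08 m/s = 0.478261 μs.
Total = 7.53 μs.

7.53 μs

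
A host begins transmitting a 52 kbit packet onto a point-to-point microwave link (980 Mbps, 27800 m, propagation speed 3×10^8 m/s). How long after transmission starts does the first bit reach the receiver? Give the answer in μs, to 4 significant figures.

First bit experiences only propagation delay: d/s = 27800/300000000 = 92.67 μs.

92.67 μs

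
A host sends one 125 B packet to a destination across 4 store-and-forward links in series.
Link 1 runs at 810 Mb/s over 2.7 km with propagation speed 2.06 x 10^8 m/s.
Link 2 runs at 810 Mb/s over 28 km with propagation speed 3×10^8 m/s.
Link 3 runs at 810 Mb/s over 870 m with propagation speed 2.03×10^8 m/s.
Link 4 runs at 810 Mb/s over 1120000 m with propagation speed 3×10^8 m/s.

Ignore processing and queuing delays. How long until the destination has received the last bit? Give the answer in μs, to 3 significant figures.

3850 μs

L = 125 × 8 = 1000 bits.
Transmission delay per hop = L/R = 1000/810000000 = 1.23457 μs; 4 hops → 4.93827 μs.
Propagation delays (d/s per hop): 13.1068, 93.3333, 4.28571, 3733.33 μs; sum = 3844.06 μs.
End-to-end = 3850 μs.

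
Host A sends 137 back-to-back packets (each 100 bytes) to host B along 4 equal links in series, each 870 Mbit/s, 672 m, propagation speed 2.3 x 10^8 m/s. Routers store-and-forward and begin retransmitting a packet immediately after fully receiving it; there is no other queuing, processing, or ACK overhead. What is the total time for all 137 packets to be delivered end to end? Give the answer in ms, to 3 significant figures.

Per-hop transmission t_tx = L/R = 800/870000000 = 0.00091954 ms.
Per-hop propagation t_prop = 672/2.3e+08 = 0.00292174 ms.
Pipeline fill: first packet needs 4·t_tx to clear all hops; remaining 136 packets each add one t_tx.
Total = (4+137-1)·t_tx + 4·t_prop = 140·0.00091954 + 4·0.00292174 = 0.140 ms.

0.140 ms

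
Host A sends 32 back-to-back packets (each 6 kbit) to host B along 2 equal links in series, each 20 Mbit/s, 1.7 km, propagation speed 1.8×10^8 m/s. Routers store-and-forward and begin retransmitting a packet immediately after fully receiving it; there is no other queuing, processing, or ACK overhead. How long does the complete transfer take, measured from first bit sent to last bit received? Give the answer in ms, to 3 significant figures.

9.92 ms

Per-hop transmission t_tx = L/R = 6000/20000000 = 0.3 ms.
Per-hop propagation t_prop = 1700/180000000 = 0.00944444 ms.
Pipeline fill: first packet needs 2·t_tx to clear all hops; remaining 31 packets each add one t_tx.
Total = (2+32-1)·t_tx + 2·t_prop = 33·0.3 + 2·0.00944444 = 9.92 ms.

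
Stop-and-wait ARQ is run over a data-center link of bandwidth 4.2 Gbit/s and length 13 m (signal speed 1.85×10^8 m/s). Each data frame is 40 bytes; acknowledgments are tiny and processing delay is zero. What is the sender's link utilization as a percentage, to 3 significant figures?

35.2 %

t_tx = L/R = 320/4200000000 = 7.61905e-08 s.
t_prop = 13/185000000 = 7.02703e-08 s; RTT = 1.40541e-07 s.
Cycle = t_tx + RTT = 2.16731e-07 s.
Utilization = t_tx / cycle = 7.61905e-08/2.16731e-07 = 35.2 %.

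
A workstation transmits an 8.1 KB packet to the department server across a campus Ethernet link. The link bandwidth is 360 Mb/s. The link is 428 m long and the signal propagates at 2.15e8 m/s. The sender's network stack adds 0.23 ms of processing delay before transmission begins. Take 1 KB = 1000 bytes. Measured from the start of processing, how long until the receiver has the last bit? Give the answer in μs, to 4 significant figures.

L = 64800 bits.
Transmission delay = L/R = 64800 / 360000000 = 180 μs.
Propagation delay = d/s = 428 m / 215000000 m/s = 1.9907 μs.
Plus processing delay 0.23 ms = 230 μs.
Total = 412.0 μs.

412.0 μs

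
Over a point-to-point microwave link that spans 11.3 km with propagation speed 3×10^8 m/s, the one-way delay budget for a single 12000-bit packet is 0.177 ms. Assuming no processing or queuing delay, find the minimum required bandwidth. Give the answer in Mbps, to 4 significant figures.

86.12 Mbps

Propagation delay = 11300 / 300000000 = 0.0376667 ms.
Transmission budget = 0.177 − 0.0376667 = 0.139333 ms.
R ≥ L / t_tx = 12000 bits / 0.000139333 s = 86.12 Mbps.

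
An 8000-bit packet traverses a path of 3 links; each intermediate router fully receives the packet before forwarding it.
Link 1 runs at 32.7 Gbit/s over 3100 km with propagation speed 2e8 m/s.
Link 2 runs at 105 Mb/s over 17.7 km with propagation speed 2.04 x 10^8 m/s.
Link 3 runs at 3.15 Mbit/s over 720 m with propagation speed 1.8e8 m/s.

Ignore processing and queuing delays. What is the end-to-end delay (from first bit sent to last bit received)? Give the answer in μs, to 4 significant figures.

18210 μs

Transmission delays (L/R per hop): 0.244648, 76.1905, 2539.68 μs; sum = 2616.12 μs.
Propagation delays (d/s per hop): 15500, 86.7647, 4 μs; sum = 15590.8 μs.
End-to-end = 18210 μs.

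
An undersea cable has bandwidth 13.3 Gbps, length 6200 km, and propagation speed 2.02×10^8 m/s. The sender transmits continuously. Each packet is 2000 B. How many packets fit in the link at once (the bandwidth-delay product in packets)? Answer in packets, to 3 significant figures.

25500 packets

Propagation delay = 6200000 / 202000000 = 0.0306931 s.
BDP = R × t_prop = 13300000000 × 0.0306931 = 408218000 bits.
In packets of 16000 bits: 25500 packets.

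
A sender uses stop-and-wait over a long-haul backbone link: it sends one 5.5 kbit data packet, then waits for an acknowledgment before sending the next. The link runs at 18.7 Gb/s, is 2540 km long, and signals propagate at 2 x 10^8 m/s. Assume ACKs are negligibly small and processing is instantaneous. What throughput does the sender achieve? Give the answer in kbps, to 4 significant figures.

t_tx = L/R = 5500/18700000000 = 2.94118e-07 s.
t_prop = 2540000/200000000 = 0.0127 s; RTT = 0.0254 s.
Cycle = t_tx + RTT = 0.0254003 s.
Throughput = L / cycle = 5500 / 0.0254003 = 216.5 kbps.

216.5 kbps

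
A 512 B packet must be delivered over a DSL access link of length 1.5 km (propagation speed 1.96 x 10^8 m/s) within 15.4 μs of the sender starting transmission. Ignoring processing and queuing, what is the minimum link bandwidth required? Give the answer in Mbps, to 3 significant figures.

L = 4096 bits.
Propagation delay = 1500 / 196000000 = 7.65306 μs.
Transmission budget = 15.4 − 7.65306 = 7.74694 μs.
R ≥ L / t_tx = 4096 bits / 7.74694e-06 s = 529 Mbps.

529 Mbps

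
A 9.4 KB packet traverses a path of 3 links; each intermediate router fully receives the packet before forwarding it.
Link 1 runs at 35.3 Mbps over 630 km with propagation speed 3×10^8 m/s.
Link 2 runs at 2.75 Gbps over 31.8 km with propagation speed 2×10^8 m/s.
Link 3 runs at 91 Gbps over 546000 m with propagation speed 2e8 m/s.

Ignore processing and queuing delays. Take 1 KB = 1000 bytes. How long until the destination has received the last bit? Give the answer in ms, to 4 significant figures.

L = 75200 bits.
Transmission delays (L/R per hop): 2.13031, 0.0273455, 0.000826374 ms; sum = 2.15848 ms.
Propagation delays (d/s per hop): 2.1, 0.159, 2.73 ms; sum = 4.989 ms.
End-to-end = 7.147 ms.

7.147 ms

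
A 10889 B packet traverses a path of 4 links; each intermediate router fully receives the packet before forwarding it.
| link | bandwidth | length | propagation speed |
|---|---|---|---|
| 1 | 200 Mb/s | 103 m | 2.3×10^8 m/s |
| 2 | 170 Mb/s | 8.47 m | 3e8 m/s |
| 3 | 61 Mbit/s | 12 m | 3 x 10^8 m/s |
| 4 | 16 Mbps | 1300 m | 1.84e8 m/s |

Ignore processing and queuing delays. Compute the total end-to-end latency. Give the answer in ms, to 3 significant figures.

L = 10889 × 8 = 87112 bits.
Transmission delays (L/R per hop): 0.43556, 0.512424, 1.42807, 5.4445 ms; sum = 7.82055 ms.
Propagation delays (d/s per hop): 0.000447826, 2.82333e-05, 4e-05, 0.00706522 ms; sum = 0.00758128 ms.
End-to-end = 7.83 ms.

7.83 ms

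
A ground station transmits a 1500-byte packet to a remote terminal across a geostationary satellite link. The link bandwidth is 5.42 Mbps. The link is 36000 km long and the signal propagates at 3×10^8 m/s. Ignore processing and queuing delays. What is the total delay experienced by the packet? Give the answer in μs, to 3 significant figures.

L = 1500 × 8 = 12000 bits.
Transmission delay = L/R = 12000 / 5420000 = 2214.02 μs.
Propagation delay = d/s = 36000000 m / 300000000 m/s = 120000 μs.
Total = 122000 μs.

122000 μs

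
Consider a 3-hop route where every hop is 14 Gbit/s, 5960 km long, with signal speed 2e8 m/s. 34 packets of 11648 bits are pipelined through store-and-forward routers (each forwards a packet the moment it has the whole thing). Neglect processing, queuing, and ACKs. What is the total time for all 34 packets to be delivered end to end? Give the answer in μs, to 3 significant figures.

Per-hop transmission t_tx = L/R = 11648/14000000000 = 0.832 μs.
Per-hop propagation t_prop = 5960000/200000000 = 29800 μs.
Pipeline fill: first packet needs 3·t_tx to clear all hops; remaining 33 packets each add one t_tx.
Total = (3+34-1)·t_tx + 3·t_prop = 36·0.832 + 3·29800 = 89400 μs.

89400 μs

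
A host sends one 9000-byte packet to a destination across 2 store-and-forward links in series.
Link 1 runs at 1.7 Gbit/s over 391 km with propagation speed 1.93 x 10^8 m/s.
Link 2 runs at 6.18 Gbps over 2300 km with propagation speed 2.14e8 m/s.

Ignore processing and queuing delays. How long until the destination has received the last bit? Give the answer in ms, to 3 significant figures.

12.8 ms

L = 9000 × 8 = 72000 bits.
Transmission delays (L/R per hop): 0.0423529, 0.0116505 ms; sum = 0.0540034 ms.
Propagation delays (d/s per hop): 2.02591, 10.7477 ms; sum = 12.7736 ms.
End-to-end = 12.8 ms.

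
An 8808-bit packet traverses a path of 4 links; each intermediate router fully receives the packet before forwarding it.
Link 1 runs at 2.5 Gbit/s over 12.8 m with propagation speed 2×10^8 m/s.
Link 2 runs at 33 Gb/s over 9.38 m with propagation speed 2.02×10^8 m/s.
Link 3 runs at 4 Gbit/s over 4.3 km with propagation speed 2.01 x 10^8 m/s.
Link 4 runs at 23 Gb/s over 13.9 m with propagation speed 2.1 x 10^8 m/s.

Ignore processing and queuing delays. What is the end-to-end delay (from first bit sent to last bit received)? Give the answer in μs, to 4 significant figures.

Transmission delays (L/R per hop): 3.5232, 0.266909, 2.202, 0.382957 μs; sum = 6.37507 μs.
Propagation delays (d/s per hop): 0.064, 0.0464356, 21.393, 0.0661905 μs; sum = 21.5697 μs.
End-to-end = 27.94 μs.

27.94 μs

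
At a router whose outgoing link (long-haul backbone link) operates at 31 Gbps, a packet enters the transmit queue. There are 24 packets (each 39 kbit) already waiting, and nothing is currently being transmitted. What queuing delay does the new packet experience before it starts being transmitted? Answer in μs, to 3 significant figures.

Each queued packet: L/R = 39000/31000000000 = 1.25806 μs.
24 queued → 30.1935 μs.
Queuing delay = 30.2 μs.

30.2 μs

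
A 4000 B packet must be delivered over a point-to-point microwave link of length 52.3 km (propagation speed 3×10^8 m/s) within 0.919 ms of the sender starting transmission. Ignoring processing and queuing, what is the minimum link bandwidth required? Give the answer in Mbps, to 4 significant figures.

42.97 Mbps

L = 32000 bits.
Propagation delay = 52300 / 300000000 = 0.174333 ms.
Transmission budget = 0.919 − 0.174333 = 0.744667 ms.
R ≥ L / t_tx = 32000 bits / 0.000744667 s = 42.97 Mbps.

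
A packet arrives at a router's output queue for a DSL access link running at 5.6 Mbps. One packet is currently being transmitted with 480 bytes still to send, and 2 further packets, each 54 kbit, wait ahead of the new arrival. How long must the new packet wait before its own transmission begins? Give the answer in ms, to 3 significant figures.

Each queued packet: L/R = 54000/5600000 = 9.64286 ms.
2 queued → 19.2857 ms.
Plus remaining 3840 bits of current packet: 0.685714 ms.
Queuing delay = 20.0 ms.

20.0 ms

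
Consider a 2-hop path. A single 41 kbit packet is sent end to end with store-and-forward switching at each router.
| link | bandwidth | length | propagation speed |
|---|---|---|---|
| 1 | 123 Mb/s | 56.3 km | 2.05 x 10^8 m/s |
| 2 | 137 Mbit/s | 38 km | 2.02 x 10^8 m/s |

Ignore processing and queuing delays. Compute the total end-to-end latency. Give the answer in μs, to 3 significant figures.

L = 41000 bits.
Transmission delays (L/R per hop): 333.333, 299.27 μs; sum = 632.603 μs.
Propagation delays (d/s per hop): 274.634, 188.119 μs; sum = 462.753 μs.
End-to-end = 1100 μs.

1100 μs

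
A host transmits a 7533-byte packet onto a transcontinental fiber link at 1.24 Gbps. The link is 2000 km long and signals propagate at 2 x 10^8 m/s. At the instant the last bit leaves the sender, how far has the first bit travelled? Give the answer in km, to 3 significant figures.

t_tx = L/R = 60264/1240000000 = 4.86e-05 s.
Distance = s × t_tx = 200000000 × 4.86e-05 = 9.72 km.

9.72 km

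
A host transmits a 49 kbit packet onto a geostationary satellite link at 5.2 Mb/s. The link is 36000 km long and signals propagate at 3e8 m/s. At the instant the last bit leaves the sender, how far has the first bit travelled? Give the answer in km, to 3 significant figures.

t_tx = L/R = 49000/5200000 = 0.00942308 s.
Distance = s × t_tx = 300000000 × 0.00942308 = 2830 km.

2830 km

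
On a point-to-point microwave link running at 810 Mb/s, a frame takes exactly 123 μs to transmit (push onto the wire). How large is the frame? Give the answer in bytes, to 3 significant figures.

12500 bytes

L = R × t_tx = 810000000 b/s × 0.000123 s = 99630 bits.
In bytes: 99630 / 8 = 12500 bytes.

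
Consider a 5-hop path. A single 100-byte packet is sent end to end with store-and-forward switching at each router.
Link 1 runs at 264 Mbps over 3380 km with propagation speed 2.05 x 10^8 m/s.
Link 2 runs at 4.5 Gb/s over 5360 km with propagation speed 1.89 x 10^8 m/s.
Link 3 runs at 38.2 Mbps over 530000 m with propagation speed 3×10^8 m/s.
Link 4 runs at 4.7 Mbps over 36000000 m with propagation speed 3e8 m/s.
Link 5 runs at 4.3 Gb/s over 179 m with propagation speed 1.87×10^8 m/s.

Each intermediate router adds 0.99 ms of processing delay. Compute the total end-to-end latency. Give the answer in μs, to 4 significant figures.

L = 100 × 8 = 800 bits.
Transmission delays (L/R per hop): 3.0303, 0.177778, 20.9424, 170.213, 0.186047 μs; sum = 194.549 μs.
Propagation delays (d/s per hop): 16487.8, 28359.8, 1766.67, 120000, 0.957219 μs; sum = 166615 μs.
Processing at 4 router(s): 4 × 0.99 ms = 3960 μs.
End-to-end = 170800 μs.

170800 μs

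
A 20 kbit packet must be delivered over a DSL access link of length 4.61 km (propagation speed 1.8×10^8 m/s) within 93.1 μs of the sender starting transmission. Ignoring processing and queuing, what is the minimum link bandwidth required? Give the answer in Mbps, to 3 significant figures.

296 Mbps

Propagation delay = 4610 / 180000000 = 25.6111 μs.
Transmission budget = 93.1 − 25.6111 = 67.4889 μs.
R ≥ L / t_tx = 20000 bits / 6.74889e-05 s = 296 Mbps.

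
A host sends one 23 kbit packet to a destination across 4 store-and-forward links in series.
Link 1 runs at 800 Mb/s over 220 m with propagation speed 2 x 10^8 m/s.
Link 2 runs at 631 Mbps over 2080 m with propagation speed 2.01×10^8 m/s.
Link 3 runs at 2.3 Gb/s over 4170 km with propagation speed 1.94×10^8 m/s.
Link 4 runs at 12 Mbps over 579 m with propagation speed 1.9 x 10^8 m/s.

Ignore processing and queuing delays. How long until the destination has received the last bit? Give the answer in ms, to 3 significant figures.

23.5 ms

L = 23000 bits.
Transmission delays (L/R per hop): 0.02875, 0.0364501, 0.01, 1.91667 ms; sum = 1.99187 ms.
Propagation delays (d/s per hop): 0.0011, 0.0103483, 21.4948, 0.00304737 ms; sum = 21.5093 ms.
End-to-end = 23.5 ms.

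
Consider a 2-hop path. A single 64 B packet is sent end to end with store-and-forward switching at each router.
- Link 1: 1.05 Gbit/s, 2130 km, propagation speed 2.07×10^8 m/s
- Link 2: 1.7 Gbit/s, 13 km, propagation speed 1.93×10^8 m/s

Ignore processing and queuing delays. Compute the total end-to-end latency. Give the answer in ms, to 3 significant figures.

L = 64 × 8 = 512 bits.
Transmission delays (L/R per hop): 0.000487619, 0.000301176 ms; sum = 0.000788796 ms.
Propagation delays (d/s per hop): 10.2899, 0.0673575 ms; sum = 10.3572 ms.
End-to-end = 10.4 ms.

10.4 ms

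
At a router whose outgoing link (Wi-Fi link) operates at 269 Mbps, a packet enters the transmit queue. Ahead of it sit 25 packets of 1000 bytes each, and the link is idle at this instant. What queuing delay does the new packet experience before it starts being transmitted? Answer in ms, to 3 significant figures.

Each queued packet: L/R = 8000/269000000 = 0.0297398 ms.
25 queued → 0.743494 ms.
Queuing delay = 0.743 ms.

0.743 ms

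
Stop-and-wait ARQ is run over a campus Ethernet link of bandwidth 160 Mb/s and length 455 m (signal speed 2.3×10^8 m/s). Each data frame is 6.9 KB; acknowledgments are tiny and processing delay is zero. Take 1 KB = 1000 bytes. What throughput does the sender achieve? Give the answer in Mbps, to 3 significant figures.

t_tx = L/R = 55200/160000000 = 0.000345 s.
t_prop = 455/2.3e+08 = 1.97826e-06 s; RTT = 3.95652e-06 s.
Cycle = t_tx + RTT = 0.000348957 s.
Throughput = L / cycle = 55200 / 0.000348957 = 158 Mbps.

158 Mbps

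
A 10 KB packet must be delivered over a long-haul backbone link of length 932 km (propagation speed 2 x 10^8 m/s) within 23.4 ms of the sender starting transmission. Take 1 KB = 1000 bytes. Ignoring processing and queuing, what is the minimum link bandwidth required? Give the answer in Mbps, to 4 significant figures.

L = 80000 bits.
Propagation delay = 932000 / 200000000 = 4.66 ms.
Transmission budget = 23.4 − 4.66 = 18.74 ms.
R ≥ L / t_tx = 80000 bits / 0.01874 s = 4.269 Mbps.

4.269 Mbps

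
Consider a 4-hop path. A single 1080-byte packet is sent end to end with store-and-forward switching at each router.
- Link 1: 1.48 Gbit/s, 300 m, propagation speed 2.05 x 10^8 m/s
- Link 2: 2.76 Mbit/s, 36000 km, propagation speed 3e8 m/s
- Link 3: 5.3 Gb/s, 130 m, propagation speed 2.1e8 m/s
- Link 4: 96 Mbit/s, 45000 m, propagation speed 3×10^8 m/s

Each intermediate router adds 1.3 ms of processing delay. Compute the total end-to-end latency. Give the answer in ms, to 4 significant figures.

127.3 ms

L = 1080 × 8 = 8640 bits.
Transmission delays (L/R per hop): 0.00583784, 3.13043, 0.00163019, 0.09 ms; sum = 3.2279 ms.
Propagation delays (d/s per hop): 0.00146341, 120, 0.000619048, 0.15 ms; sum = 120.152 ms.
Processing at 3 router(s): 3 × 1.3 ms = 3.9 ms.
End-to-end = 127.3 ms.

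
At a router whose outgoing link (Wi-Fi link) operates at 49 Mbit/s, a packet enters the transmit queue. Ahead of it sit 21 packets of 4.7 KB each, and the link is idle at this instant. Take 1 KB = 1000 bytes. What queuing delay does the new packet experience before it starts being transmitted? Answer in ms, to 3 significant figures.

Each queued packet: L/R = 37600/49000000 = 0.767347 ms.
21 queued → 16.1143 ms.
Queuing delay = 16.1 ms.

16.1 ms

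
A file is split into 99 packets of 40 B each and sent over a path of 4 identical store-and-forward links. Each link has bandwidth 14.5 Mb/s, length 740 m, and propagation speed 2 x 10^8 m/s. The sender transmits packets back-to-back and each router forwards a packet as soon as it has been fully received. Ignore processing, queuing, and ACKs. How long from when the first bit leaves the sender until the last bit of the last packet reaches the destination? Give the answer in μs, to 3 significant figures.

2270 μs

Per-hop transmission t_tx = L/R = 320/14500000 = 22.069 μs.
Per-hop propagation t_prop = 740/200000000 = 3.7 μs.
Pipeline fill: first packet needs 4·t_tx to clear all hops; remaining 98 packets each add one t_tx.
Total = (4+99-1)·t_tx + 4·t_prop = 102·22.069 + 4·3.7 = 2270 μs.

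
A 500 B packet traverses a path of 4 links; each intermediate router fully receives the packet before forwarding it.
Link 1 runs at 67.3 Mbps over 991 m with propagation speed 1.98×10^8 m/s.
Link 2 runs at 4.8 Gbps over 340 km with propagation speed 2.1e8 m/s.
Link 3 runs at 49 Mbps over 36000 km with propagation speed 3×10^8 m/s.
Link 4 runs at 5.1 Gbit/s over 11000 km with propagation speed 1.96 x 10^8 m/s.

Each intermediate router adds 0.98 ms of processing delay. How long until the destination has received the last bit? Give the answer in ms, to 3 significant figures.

181 ms

L = 500 × 8 = 4000 bits.
Transmission delays (L/R per hop): 0.0594354, 0.000833333, 0.0816327, 0.000784314 ms; sum = 0.142686 ms.
Propagation delays (d/s per hop): 0.00500505, 1.61905, 120, 56.1224 ms; sum = 177.747 ms.
Processing at 3 router(s): 3 × 0.98 ms = 2.94 ms.
End-to-end = 181 ms.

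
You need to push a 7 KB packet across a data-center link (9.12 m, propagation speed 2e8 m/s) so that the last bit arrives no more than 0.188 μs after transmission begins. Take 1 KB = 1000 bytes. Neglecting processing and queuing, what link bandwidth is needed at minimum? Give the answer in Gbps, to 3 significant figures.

393 Gbps

L = 56000 bits.
Propagation delay = 9.12 / 200000000 = 0.0456 μs.
Transmission budget = 0.188 − 0.0456 = 0.1424 μs.
R ≥ L / t_tx = 56000 bits / 1.424e-07 s = 393 Gbps.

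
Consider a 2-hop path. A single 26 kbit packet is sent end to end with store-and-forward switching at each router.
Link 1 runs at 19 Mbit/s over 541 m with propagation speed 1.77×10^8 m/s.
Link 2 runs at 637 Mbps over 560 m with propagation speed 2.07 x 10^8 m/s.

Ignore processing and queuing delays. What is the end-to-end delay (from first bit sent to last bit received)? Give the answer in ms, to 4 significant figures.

1.415 ms

L = 26000 bits.
Transmission delays (L/R per hop): 1.36842, 0.0408163 ms; sum = 1.40924 ms.
Propagation delays (d/s per hop): 0.0030565, 0.00270531 ms; sum = 0.00576181 ms.
End-to-end = 1.415 ms.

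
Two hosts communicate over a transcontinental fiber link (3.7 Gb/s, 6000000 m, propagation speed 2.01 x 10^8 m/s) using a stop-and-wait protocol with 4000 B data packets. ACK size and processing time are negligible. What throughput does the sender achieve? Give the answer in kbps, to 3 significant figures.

536 kbps

t_tx = L/R = 32000/3700000000 = 8.64865e-06 s.
t_prop = 6000000/2.01e+08 = 0.0298507 s; RTT = 0.0597015 s.
Cycle = t_tx + RTT = 0.0597101 s.
Throughput = L / cycle = 32000 / 0.0597101 = 536 kbps.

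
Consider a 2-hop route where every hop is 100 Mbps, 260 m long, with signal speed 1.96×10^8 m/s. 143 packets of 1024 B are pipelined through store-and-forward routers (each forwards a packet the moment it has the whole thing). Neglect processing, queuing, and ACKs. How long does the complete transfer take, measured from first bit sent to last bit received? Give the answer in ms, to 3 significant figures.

Per-hop transmission t_tx = L/R = 8192/100000000 = 0.08192 ms.
Per-hop propagation t_prop = 260/196000000 = 0.00132653 ms.
Pipeline fill: first packet needs 2·t_tx to clear all hops; remaining 142 packets each add one t_tx.
Total = (2+143-1)·t_tx + 2·t_prop = 144·0.08192 + 2·0.00132653 = 11.8 ms.

11.8 ms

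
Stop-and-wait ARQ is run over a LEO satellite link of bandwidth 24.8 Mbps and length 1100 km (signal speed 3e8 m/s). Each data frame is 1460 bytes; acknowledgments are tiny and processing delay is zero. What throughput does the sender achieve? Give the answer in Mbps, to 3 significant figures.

t_tx = L/R = 11680/24800000 = 0.000470968 s.
t_prop = 1100000/300000000 = 0.00366667 s; RTT = 0.00733333 s.
Cycle = t_tx + RTT = 0.0078043 s.
Throughput = L / cycle = 11680 / 0.0078043 = 1.50 Mbps.

1.50 Mbps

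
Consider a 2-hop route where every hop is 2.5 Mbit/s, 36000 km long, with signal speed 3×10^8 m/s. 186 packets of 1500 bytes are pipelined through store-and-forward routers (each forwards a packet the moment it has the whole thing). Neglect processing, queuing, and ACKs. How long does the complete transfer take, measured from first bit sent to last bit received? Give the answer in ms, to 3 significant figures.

Per-hop transmission t_tx = L/R = 12000/2500000 = 4.8 ms.
Per-hop propagation t_prop = 36000000/300000000 = 120 ms.
Pipeline fill: first packet needs 2·t_tx to clear all hops; remaining 185 packets each add one t_tx.
Total = (2+186-1)·t_tx + 2·t_prop = 187·4.8 + 2·120 = 1140 ms.

1140 ms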